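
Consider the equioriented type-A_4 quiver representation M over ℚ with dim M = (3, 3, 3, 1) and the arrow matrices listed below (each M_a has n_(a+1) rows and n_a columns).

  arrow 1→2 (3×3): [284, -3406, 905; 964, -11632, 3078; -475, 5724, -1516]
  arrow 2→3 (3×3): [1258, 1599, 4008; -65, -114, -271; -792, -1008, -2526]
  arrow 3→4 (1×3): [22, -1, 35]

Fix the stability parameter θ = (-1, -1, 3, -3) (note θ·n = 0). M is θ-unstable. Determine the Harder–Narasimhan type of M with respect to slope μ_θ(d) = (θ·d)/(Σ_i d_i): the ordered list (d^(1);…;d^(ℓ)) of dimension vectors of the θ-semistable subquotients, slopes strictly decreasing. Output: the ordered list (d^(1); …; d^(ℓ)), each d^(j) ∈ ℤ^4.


Via rank(M_{q-1}∘⋯∘M_p): M ≅ I[1,3]^2, I[1,4].
μ_θ-semistable layers: μ^(1)=3; μ^(2)=0; μ^(3)=-1

((0, 0, 2, 0); (0, 0, 1, 1); (3, 3, 0, 0))


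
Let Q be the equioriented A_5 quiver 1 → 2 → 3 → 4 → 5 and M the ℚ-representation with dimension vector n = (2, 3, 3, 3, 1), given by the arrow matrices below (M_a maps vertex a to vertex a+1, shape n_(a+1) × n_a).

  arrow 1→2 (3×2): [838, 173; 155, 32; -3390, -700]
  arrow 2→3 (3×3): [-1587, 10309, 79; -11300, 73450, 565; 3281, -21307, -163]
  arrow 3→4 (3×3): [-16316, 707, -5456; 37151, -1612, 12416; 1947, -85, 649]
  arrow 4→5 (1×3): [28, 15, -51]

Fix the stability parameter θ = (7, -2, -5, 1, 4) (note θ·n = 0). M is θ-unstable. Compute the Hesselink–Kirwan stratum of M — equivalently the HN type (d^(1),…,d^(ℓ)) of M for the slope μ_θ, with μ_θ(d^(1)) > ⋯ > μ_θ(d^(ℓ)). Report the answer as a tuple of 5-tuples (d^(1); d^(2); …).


Interval decomposition of M: I[1,2], I[1,5], I[2,4], I[3,4].
HN type (ℓ=6): μ^(1)=4; μ^(2)=5/2; μ^(3)=1; μ^(4)=0; μ^(5)=-7/2; μ^(6)=-5

((0, 0, 0, 0, 1); (1, 1, 0, 0, 0); (0, 0, 0, 3, 0); (1, 1, 1, 0, 0); (0, 1, 1, 0, 0); (0, 0, 1, 0, 0))


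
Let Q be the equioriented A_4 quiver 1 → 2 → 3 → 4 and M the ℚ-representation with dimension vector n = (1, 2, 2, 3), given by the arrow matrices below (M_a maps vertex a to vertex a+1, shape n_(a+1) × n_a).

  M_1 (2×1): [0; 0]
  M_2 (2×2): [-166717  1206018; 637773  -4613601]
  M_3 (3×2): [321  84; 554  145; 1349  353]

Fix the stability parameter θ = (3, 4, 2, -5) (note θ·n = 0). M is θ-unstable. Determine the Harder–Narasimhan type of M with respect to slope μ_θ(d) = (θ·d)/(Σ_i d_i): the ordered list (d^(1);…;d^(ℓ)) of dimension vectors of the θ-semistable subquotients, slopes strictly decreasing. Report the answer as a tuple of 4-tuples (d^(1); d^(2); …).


Barcode: M ≅ I[1,1], I[2,4]^2, I[4,4]. HN layers by μ_θ (3 steps, strictly decreasing):
  μ^(1)=3; μ^(2)=1/3; μ^(3)=-5

((1, 0, 0, 0); (0, 2, 2, 2); (0, 0, 0, 1))


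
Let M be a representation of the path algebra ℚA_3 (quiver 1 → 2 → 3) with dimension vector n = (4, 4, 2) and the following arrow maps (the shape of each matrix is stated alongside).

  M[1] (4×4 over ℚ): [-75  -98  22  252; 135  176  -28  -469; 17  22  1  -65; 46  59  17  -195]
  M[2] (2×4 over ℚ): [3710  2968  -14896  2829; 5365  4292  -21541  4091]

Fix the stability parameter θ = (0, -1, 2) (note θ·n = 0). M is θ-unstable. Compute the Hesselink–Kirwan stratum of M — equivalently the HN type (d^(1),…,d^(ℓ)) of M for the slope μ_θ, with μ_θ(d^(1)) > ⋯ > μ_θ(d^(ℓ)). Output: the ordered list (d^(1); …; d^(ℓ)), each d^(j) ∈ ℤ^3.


Barcode: M ≅ I[1,2]^2, I[1,3]^2. HN layers by μ_θ (2 steps, strictly decreasing):
  μ^(1)=2; μ^(2)=-1/2

((0, 0, 2); (4, 4, 0))


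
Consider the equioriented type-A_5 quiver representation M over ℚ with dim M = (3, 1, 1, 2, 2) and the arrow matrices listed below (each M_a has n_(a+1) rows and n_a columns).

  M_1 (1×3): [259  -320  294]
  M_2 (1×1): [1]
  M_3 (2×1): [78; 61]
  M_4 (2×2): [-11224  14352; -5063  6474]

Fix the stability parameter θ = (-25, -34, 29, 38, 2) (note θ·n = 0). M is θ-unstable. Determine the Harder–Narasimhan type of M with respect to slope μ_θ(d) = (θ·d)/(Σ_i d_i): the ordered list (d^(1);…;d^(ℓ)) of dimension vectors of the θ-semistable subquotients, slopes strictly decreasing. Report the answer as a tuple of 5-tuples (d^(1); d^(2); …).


Via rank(M_{q-1}∘⋯∘M_p): M ≅ I[1,1]^2, I[1,4], I[4,5], I[5,5].
μ_θ-semistable layers: μ^(1)=38; μ^(2)=29; μ^(3)=20; μ^(4)=2; μ^(5)=-25; μ^(6)=-59/2

((0, 0, 0, 1, 0); (0, 0, 1, 0, 0); (0, 0, 0, 1, 1); (0, 0, 0, 0, 1); (2, 0, 0, 0, 0); (1, 1, 0, 0, 0))


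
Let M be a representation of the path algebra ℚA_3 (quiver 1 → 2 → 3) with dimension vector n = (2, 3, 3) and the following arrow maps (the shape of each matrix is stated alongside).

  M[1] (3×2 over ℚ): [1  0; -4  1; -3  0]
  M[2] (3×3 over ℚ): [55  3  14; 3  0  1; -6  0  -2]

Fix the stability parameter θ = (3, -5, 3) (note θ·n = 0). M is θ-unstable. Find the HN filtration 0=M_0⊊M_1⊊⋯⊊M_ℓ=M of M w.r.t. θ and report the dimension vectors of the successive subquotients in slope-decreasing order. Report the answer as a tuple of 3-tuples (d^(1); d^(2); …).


Barcode: M ≅ I[1,2], I[1,3], I[2,3], I[3,3]. HN layers by μ_θ (3 steps, strictly decreasing):
  μ^(1)=3; μ^(2)=-1; μ^(3)=-5

((0, 0, 3); (2, 2, 0); (0, 1, 0))


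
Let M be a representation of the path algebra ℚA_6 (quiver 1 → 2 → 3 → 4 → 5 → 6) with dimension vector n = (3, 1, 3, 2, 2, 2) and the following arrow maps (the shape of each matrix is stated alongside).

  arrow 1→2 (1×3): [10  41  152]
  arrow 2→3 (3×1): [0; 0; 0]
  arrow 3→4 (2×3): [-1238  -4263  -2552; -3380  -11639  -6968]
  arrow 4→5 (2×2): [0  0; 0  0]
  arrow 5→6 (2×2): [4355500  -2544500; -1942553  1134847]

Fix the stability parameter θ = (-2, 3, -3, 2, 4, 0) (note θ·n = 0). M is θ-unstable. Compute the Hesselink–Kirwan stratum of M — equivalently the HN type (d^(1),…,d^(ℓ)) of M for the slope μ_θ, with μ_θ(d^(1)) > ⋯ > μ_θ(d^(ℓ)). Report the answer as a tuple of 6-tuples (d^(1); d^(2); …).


Barcode: M ≅ I[1,1]^2, I[1,2], I[3,3], I[3,4]^2, I[5,5], I[5,6], I[6,6]. HN layers by μ_θ (6 steps, strictly decreasing):
  μ^(1)=4; μ^(2)=3; μ^(3)=2; μ^(4)=0; μ^(5)=-2; μ^(6)=-3

((0, 0, 0, 0, 1, 0); (0, 1, 0, 0, 0, 0); (0, 0, 0, 2, 1, 1); (0, 0, 0, 0, 0, 1); (3, 0, 0, 0, 0, 0); (0, 0, 3, 0, 0, 0))


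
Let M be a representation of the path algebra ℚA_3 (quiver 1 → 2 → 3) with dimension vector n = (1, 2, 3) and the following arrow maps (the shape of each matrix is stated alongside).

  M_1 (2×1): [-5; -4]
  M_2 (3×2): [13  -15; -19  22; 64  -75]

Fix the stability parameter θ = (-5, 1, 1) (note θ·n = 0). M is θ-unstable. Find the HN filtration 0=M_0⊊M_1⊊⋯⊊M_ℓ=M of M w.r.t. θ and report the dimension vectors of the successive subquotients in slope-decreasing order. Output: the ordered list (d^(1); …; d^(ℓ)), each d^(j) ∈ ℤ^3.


Interval decomposition of M: I[1,3], I[2,3], I[3,3].
HN type (ℓ=2): μ^(1)=1; μ^(2)=-5

((0, 2, 3); (1, 0, 0))


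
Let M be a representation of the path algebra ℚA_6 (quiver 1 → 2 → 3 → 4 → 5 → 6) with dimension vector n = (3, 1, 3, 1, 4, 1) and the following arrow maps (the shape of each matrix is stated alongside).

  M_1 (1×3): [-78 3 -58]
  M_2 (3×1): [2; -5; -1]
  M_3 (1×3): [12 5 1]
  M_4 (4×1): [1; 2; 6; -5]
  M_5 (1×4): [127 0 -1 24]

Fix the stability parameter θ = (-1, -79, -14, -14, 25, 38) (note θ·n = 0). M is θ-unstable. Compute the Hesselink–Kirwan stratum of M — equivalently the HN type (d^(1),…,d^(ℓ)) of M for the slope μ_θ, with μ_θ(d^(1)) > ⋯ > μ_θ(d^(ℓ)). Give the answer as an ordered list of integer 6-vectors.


Interval decomposition of M: I[1,1]^2, I[1,6], I[3,3]^2, I[5,5]^3.
HN type (ℓ=5): μ^(1)=38; μ^(2)=25; μ^(3)=-1; μ^(4)=-14; μ^(5)=-40

((0, 0, 0, 0, 0, 1); (0, 0, 0, 0, 4, 0); (2, 0, 0, 0, 0, 0); (0, 0, 3, 1, 0, 0); (1, 1, 0, 0, 0, 0))


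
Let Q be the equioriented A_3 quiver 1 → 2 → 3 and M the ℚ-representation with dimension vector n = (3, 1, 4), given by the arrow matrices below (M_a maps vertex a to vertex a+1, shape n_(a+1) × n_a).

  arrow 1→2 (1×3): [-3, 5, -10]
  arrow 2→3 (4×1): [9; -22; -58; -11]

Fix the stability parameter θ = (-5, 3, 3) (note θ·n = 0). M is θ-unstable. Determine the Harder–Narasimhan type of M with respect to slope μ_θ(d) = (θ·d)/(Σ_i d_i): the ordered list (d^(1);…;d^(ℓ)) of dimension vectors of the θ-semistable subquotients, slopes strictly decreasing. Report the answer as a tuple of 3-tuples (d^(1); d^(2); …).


Interval decomposition of M: I[1,1]^2, I[1,3], I[3,3]^3.
HN type (ℓ=2): μ^(1)=3; μ^(2)=-5

((0, 1, 4); (3, 0, 0))


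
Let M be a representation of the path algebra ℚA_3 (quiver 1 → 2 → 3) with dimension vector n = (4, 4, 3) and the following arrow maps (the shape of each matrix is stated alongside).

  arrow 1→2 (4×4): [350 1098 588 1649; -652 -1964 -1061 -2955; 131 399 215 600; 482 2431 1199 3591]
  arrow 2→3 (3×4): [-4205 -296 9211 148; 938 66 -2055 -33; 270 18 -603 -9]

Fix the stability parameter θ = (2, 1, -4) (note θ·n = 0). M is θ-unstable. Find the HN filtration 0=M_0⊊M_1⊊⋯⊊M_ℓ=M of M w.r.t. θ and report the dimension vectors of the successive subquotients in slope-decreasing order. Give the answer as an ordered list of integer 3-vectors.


Interval decomposition of M: I[1,2]^2, I[1,3]^2, I[3,3].
HN type (ℓ=3): μ^(1)=3/2; μ^(2)=-1/3; μ^(3)=-4

((2, 2, 0); (2, 2, 2); (0, 0, 1))


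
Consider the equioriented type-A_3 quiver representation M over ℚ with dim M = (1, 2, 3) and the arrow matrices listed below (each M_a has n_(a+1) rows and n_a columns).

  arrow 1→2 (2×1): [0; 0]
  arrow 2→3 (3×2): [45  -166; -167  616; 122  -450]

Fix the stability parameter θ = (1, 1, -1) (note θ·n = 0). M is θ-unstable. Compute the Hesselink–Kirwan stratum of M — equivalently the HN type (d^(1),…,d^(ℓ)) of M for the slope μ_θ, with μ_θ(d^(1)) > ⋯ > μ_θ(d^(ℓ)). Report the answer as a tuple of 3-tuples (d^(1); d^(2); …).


Via rank(M_{q-1}∘⋯∘M_p): M ≅ I[1,1], I[2,3]^2, I[3,3].
μ_θ-semistable layers: μ^(1)=1; μ^(2)=0; μ^(3)=-1

((1, 0, 0); (0, 2, 2); (0, 0, 1))


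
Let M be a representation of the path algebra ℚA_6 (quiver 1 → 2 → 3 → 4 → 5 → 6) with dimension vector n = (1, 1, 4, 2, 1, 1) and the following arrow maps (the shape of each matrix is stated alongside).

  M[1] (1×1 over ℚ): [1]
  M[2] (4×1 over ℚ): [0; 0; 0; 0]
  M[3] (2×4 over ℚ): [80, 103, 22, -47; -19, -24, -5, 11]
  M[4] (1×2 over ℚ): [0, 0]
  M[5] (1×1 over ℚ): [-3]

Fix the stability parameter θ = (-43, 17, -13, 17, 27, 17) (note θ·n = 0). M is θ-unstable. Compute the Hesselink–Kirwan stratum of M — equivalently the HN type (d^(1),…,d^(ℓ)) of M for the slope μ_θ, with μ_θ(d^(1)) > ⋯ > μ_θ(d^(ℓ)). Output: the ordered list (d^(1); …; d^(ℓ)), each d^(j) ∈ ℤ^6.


Barcode: M ≅ I[1,2], I[3,3]^2, I[3,4]^2, I[5,6]. HN layers by μ_θ (4 steps, strictly decreasing):
  μ^(1)=22; μ^(2)=17; μ^(3)=-13; μ^(4)=-43

((0, 0, 0, 0, 1, 1); (0, 1, 0, 2, 0, 0); (0, 0, 4, 0, 0, 0); (1, 0, 0, 0, 0, 0))


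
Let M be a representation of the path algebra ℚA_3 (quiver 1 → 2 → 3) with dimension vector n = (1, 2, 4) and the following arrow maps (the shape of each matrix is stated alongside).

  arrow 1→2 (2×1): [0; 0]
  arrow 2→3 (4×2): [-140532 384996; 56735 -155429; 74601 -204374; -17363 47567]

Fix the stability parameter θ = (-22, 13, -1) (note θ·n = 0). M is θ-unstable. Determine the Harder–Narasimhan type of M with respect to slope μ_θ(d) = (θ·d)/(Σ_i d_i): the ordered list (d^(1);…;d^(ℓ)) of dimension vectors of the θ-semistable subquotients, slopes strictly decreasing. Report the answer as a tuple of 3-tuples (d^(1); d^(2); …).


Interval decomposition of M: I[1,1], I[2,3]^2, I[3,3]^2.
HN type (ℓ=3): μ^(1)=6; μ^(2)=-1; μ^(3)=-22

((0, 2, 2); (0, 0, 2); (1, 0, 0))


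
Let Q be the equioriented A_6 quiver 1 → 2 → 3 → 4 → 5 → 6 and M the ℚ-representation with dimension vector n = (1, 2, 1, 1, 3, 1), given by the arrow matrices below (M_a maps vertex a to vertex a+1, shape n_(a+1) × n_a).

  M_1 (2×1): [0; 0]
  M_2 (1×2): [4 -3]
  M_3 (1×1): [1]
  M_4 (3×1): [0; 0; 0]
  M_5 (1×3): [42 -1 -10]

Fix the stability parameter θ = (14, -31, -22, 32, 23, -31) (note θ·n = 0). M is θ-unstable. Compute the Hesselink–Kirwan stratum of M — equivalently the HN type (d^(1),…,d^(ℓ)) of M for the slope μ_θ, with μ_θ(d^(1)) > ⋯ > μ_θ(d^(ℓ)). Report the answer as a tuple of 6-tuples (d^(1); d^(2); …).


Via rank(M_{q-1}∘⋯∘M_p): M ≅ I[1,1], I[2,2], I[2,4], I[5,5]^2, I[5,6].
μ_θ-semistable layers: μ^(1)=32; μ^(2)=23; μ^(3)=14; μ^(4)=-4; μ^(5)=-22; μ^(6)=-31

((0, 0, 0, 1, 0, 0); (0, 0, 0, 0, 2, 0); (1, 0, 0, 0, 0, 0); (0, 0, 0, 0, 1, 1); (0, 0, 1, 0, 0, 0); (0, 2, 0, 0, 0, 0))


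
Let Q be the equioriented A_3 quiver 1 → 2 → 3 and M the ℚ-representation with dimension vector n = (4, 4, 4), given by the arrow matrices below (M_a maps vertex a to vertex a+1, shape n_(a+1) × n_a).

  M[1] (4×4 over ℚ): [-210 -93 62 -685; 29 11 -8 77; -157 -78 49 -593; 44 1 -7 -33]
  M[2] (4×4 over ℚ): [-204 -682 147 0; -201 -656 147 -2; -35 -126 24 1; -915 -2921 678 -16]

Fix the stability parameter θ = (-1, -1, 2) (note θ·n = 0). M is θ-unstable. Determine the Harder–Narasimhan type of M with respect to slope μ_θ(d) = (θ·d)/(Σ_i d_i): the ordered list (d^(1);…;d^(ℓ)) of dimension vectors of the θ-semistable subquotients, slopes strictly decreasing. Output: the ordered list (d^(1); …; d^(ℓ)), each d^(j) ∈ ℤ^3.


Interval decomposition of M: I[1,3]^4.
HN type (ℓ=2): μ^(1)=2; μ^(2)=-1

((0, 0, 4); (4, 4, 0))


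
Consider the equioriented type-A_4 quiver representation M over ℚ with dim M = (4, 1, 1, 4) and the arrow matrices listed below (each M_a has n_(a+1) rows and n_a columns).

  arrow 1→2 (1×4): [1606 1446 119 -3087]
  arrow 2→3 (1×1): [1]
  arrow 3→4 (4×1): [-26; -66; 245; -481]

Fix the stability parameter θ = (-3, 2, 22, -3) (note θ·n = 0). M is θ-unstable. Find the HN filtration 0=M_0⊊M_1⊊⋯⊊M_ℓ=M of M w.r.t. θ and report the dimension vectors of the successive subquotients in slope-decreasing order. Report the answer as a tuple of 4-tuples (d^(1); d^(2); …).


Interval decomposition of M: I[1,1]^3, I[1,4], I[4,4]^3.
HN type (ℓ=3): μ^(1)=19/2; μ^(2)=2; μ^(3)=-3

((0, 0, 1, 1); (0, 1, 0, 0); (4, 0, 0, 3))


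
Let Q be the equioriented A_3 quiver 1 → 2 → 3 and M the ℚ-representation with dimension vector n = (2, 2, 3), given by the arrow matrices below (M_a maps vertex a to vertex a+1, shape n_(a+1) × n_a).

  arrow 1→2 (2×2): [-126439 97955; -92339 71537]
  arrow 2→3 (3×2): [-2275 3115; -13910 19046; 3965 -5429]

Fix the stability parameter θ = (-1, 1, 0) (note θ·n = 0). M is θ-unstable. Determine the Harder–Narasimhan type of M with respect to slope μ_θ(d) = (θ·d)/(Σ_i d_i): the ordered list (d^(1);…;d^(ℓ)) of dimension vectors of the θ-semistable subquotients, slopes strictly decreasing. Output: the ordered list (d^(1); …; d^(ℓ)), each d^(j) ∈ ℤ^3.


Barcode: M ≅ I[1,2], I[1,3], I[3,3]^2. HN layers by μ_θ (4 steps, strictly decreasing):
  μ^(1)=1; μ^(2)=1/2; μ^(3)=0; μ^(4)=-1

((0, 1, 0); (0, 1, 1); (0, 0, 2); (2, 0, 0))


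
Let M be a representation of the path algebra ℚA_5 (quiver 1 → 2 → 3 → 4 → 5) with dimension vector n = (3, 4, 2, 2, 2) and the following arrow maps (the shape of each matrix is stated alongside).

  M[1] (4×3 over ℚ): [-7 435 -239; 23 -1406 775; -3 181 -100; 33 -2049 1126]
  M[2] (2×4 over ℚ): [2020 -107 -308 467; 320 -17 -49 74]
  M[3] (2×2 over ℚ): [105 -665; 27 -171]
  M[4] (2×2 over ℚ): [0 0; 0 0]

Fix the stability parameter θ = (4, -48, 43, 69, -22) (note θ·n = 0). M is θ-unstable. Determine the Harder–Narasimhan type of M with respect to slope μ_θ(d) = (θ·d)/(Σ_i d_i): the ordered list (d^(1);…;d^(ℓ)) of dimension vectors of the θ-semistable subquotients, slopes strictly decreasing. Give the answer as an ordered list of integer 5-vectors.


Via rank(M_{q-1}∘⋯∘M_p): M ≅ I[1,2]^2, I[1,3], I[2,4], I[4,4], I[5,5]^2.
μ_θ-semistable layers: μ^(1)=69; μ^(2)=43; μ^(3)=-22; μ^(4)=-48

((0, 0, 0, 2, 0); (0, 0, 2, 0, 0); (3, 3, 0, 0, 2); (0, 1, 0, 0, 0))


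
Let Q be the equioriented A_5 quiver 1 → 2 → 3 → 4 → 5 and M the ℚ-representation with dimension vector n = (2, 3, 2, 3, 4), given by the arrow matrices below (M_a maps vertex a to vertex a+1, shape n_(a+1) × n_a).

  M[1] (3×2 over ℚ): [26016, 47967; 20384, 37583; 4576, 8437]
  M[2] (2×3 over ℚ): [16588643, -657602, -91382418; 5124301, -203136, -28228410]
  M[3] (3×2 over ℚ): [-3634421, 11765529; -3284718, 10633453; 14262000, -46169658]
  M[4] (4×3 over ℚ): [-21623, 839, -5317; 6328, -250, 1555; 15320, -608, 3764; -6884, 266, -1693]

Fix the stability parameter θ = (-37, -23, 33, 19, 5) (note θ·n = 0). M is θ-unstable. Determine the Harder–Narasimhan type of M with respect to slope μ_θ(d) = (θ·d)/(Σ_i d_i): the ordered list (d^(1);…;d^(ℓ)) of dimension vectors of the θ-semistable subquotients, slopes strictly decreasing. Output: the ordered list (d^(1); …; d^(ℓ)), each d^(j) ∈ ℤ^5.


Via rank(M_{q-1}∘⋯∘M_p): M ≅ I[1,1], I[1,5], I[2,2], I[2,4], I[4,5], I[5,5]^2.
μ_θ-semistable layers: μ^(1)=26; μ^(2)=19; μ^(3)=12; μ^(4)=5; μ^(5)=-23; μ^(6)=-37

((0, 0, 1, 1, 0); (0, 0, 1, 1, 1); (0, 0, 0, 1, 1); (0, 0, 0, 0, 2); (0, 3, 0, 0, 0); (2, 0, 0, 0, 0))


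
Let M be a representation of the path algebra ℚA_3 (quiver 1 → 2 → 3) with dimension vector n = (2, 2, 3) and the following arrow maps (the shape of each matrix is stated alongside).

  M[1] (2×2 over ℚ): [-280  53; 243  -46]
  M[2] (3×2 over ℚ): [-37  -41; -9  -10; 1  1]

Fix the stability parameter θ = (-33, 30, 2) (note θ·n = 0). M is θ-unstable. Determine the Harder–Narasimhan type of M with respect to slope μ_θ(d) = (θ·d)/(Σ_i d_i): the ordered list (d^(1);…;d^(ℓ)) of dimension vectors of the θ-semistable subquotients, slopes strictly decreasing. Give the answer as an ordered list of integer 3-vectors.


Barcode: M ≅ I[1,3]^2, I[3,3]. HN layers by μ_θ (3 steps, strictly decreasing):
  μ^(1)=16; μ^(2)=2; μ^(3)=-33

((0, 2, 2); (0, 0, 1); (2, 0, 0))


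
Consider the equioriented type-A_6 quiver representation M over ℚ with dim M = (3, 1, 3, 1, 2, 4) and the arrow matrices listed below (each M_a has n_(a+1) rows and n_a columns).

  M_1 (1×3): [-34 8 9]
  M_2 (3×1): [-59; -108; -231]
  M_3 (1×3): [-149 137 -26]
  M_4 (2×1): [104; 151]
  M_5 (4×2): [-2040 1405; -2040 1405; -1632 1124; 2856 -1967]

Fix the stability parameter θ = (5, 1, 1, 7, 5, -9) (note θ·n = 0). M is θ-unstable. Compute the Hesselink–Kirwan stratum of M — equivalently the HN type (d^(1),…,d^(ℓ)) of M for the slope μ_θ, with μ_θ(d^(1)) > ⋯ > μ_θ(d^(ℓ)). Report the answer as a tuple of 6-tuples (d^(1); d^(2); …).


Interval decomposition of M: I[1,1]^2, I[1,6], I[3,3]^2, I[5,5], I[6,6]^3.
HN type (ℓ=4): μ^(1)=5; μ^(2)=5/3; μ^(3)=1; μ^(4)=-9

((2, 0, 0, 0, 1, 0); (1, 1, 1, 1, 1, 1); (0, 0, 2, 0, 0, 0); (0, 0, 0, 0, 0, 3))


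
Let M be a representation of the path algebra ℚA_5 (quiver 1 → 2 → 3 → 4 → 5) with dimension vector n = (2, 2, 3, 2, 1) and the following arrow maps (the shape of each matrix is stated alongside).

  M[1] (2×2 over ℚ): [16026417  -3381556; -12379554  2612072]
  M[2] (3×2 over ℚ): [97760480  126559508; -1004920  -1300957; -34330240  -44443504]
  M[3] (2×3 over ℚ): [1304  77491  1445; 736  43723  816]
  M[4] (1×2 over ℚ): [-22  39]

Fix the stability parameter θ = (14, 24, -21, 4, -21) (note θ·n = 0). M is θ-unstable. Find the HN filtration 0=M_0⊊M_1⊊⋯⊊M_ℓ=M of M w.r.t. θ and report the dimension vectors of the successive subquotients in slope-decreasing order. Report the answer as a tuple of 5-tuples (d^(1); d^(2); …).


Barcode: M ≅ I[1,1], I[1,5], I[2,2], I[3,3], I[3,4]. HN layers by μ_θ (5 steps, strictly decreasing):
  μ^(1)=24; μ^(2)=14; μ^(3)=4; μ^(4)=0; μ^(5)=-21

((0, 1, 0, 0, 0); (1, 0, 0, 0, 0); (0, 0, 0, 1, 0); (1, 1, 1, 1, 1); (0, 0, 2, 0, 0))


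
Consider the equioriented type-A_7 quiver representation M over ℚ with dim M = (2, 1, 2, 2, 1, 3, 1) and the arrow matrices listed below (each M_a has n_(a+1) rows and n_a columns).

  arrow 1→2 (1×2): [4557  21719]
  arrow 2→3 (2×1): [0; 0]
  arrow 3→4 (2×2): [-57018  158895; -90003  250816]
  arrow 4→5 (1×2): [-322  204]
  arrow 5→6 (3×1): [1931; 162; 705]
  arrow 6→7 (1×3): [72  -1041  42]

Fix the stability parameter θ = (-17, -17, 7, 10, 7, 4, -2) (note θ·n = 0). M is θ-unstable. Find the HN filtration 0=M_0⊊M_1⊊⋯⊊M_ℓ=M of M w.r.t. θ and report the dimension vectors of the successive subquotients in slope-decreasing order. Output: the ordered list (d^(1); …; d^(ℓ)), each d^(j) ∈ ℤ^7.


Interval decomposition of M: I[1,1], I[1,2], I[3,4], I[3,6], I[6,6], I[6,7].
HN type (ℓ=5): μ^(1)=10; μ^(2)=7; μ^(3)=4; μ^(4)=1; μ^(5)=-17

((0, 0, 0, 1, 0, 0, 0); (0, 0, 2, 1, 1, 1, 0); (0, 0, 0, 0, 0, 1, 0); (0, 0, 0, 0, 0, 1, 1); (2, 1, 0, 0, 0, 0, 0))


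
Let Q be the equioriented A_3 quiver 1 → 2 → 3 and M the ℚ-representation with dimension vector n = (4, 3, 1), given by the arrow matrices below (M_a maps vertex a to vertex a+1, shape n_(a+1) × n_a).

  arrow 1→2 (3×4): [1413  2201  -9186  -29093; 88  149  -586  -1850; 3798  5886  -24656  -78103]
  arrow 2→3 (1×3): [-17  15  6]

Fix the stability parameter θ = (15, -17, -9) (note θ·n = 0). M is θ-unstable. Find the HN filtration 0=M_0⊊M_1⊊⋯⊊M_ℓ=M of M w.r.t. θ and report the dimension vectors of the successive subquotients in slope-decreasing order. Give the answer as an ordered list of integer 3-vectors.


Barcode: M ≅ I[1,1], I[1,2]^2, I[1,3]. HN layers by μ_θ (3 steps, strictly decreasing):
  μ^(1)=15; μ^(2)=-1; μ^(3)=-11/3

((1, 0, 0); (2, 2, 0); (1, 1, 1))


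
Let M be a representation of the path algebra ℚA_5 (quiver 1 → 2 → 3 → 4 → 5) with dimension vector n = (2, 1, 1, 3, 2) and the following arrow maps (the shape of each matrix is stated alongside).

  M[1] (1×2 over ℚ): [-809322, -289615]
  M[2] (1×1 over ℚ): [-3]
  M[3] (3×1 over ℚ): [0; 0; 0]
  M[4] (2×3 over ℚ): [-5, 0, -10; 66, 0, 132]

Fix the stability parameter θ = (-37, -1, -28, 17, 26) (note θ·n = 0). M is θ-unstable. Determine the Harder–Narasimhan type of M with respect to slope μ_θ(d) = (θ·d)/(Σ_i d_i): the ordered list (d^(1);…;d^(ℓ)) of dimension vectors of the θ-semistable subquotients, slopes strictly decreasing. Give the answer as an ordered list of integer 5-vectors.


Interval decomposition of M: I[1,1], I[1,3], I[4,4]^2, I[4,5], I[5,5].
HN type (ℓ=4): μ^(1)=26; μ^(2)=17; μ^(3)=-29/2; μ^(4)=-37

((0, 0, 0, 0, 2); (0, 0, 0, 3, 0); (0, 1, 1, 0, 0); (2, 0, 0, 0, 0))


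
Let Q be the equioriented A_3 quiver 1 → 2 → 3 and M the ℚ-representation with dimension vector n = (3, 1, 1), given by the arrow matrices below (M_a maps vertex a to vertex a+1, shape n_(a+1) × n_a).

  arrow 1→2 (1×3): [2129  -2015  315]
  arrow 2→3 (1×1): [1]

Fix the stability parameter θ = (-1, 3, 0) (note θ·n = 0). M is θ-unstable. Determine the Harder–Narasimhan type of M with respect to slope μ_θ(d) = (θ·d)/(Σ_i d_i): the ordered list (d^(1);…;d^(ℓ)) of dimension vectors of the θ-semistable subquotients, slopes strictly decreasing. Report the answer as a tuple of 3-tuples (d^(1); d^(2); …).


Via rank(M_{q-1}∘⋯∘M_p): M ≅ I[1,1]^2, I[1,3].
μ_θ-semistable layers: μ^(1)=3/2; μ^(2)=-1

((0, 1, 1); (3, 0, 0))


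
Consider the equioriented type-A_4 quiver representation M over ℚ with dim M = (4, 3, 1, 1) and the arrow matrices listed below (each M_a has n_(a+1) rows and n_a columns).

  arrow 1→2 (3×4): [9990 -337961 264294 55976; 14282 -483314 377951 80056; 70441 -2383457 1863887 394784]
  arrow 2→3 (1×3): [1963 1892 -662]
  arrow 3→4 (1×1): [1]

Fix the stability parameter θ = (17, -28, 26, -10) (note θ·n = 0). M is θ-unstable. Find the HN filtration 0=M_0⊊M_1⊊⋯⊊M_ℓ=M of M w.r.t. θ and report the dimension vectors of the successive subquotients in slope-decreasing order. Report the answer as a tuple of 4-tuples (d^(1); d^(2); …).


Interval decomposition of M: I[1,1], I[1,2]^2, I[1,4].
HN type (ℓ=3): μ^(1)=17; μ^(2)=8; μ^(3)=-11/2

((1, 0, 0, 0); (0, 0, 1, 1); (3, 3, 0, 0))


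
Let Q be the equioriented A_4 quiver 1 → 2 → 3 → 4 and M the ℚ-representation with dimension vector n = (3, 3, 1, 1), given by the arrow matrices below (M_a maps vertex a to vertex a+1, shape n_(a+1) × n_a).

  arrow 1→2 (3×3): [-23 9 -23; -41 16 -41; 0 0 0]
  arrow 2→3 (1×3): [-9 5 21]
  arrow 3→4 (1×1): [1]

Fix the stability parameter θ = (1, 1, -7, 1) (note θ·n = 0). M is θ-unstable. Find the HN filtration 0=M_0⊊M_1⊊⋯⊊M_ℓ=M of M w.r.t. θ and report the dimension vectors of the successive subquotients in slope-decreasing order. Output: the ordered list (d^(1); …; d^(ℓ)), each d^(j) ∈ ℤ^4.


Via rank(M_{q-1}∘⋯∘M_p): M ≅ I[1,1], I[1,2], I[1,4], I[2,2].
μ_θ-semistable layers: μ^(1)=1; μ^(2)=-5/3

((2, 2, 0, 1); (1, 1, 1, 0))


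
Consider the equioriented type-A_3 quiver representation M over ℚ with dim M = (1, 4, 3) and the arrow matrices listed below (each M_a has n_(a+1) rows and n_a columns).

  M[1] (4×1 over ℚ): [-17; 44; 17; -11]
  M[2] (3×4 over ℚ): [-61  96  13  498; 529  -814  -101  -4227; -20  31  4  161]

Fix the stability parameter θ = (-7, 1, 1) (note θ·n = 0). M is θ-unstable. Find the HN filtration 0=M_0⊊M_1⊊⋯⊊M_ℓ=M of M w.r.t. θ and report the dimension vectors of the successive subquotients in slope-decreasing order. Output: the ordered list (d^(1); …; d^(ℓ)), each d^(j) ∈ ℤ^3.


Barcode: M ≅ I[1,3], I[2,2], I[2,3]^2. HN layers by μ_θ (2 steps, strictly decreasing):
  μ^(1)=1; μ^(2)=-7

((0, 4, 3); (1, 0, 0))


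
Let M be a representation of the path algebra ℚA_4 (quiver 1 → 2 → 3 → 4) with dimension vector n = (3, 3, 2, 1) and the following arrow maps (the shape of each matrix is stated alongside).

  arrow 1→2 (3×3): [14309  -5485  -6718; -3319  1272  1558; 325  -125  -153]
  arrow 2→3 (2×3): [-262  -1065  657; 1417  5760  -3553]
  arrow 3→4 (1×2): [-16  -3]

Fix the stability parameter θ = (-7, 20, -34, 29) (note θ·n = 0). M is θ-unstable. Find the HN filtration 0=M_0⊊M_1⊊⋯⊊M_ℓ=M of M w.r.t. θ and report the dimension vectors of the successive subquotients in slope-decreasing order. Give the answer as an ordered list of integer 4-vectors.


Interval decomposition of M: I[1,2], I[1,3], I[1,4].
HN type (ℓ=3): μ^(1)=29; μ^(2)=20; μ^(3)=-7

((0, 0, 0, 1); (0, 1, 0, 0); (3, 2, 2, 0))


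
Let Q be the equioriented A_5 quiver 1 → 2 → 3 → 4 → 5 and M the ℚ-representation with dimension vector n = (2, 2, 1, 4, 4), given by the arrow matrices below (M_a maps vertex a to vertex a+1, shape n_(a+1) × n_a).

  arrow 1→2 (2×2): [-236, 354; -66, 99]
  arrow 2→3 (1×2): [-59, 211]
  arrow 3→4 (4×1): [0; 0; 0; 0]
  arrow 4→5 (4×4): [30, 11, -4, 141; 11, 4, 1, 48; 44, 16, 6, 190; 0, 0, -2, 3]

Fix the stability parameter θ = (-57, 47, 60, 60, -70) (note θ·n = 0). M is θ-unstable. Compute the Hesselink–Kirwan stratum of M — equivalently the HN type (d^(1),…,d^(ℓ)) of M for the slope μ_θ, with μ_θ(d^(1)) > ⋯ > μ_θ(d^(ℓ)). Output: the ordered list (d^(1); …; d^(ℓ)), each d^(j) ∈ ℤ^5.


Via rank(M_{q-1}∘⋯∘M_p): M ≅ I[1,1], I[1,3], I[2,2], I[4,5]^4.
μ_θ-semistable layers: μ^(1)=60; μ^(2)=47; μ^(3)=-5; μ^(4)=-57

((0, 0, 1, 0, 0); (0, 2, 0, 0, 0); (0, 0, 0, 4, 4); (2, 0, 0, 0, 0))


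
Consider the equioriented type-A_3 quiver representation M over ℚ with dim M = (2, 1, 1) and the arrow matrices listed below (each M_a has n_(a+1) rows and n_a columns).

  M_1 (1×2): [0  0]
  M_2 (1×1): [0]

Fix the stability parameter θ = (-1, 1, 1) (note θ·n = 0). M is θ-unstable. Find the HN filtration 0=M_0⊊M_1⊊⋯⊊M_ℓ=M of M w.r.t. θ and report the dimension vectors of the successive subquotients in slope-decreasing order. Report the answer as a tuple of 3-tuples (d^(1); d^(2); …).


Barcode: M ≅ I[1,1]^2, I[2,2], I[3,3]. HN layers by μ_θ (2 steps, strictly decreasing):
  μ^(1)=1; μ^(2)=-1

((0, 1, 1); (2, 0, 0))


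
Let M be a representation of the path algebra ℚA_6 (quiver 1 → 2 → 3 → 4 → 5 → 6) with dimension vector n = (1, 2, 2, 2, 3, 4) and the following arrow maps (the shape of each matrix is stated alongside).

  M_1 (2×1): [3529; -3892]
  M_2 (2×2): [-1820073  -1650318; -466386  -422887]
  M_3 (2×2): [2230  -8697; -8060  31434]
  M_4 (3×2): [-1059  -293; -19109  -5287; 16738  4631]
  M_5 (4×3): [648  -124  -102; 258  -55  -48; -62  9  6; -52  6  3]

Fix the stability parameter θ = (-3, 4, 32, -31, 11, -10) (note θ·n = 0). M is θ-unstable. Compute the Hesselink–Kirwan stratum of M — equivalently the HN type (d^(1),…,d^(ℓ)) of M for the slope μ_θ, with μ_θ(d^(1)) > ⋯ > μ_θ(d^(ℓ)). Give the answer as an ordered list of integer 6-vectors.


Interval decomposition of M: I[1,3], I[2,6], I[4,6], I[5,5], I[6,6]^2.
HN type (ℓ=8): μ^(1)=32; μ^(2)=11; μ^(3)=4; μ^(4)=6/5; μ^(5)=1/2; μ^(6)=-3; μ^(7)=-10; μ^(8)=-31

((0, 0, 1, 0, 0, 0); (0, 0, 0, 0, 1, 0); (0, 1, 0, 0, 0, 0); (0, 1, 1, 1, 1, 1); (0, 0, 0, 0, 1, 1); (1, 0, 0, 0, 0, 0); (0, 0, 0, 0, 0, 2); (0, 0, 0, 1, 0, 0))


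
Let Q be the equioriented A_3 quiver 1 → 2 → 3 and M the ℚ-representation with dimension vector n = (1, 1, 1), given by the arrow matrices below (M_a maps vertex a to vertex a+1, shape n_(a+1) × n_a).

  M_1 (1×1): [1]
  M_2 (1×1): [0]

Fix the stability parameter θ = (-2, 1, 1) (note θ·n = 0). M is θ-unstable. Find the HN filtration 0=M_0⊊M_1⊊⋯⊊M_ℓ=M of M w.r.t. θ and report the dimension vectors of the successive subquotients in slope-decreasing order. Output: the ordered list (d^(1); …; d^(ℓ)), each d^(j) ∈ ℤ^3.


Barcode: M ≅ I[1,2], I[3,3]. HN layers by μ_θ (2 steps, strictly decreasing):
  μ^(1)=1; μ^(2)=-2

((0, 1, 1); (1, 0, 0))


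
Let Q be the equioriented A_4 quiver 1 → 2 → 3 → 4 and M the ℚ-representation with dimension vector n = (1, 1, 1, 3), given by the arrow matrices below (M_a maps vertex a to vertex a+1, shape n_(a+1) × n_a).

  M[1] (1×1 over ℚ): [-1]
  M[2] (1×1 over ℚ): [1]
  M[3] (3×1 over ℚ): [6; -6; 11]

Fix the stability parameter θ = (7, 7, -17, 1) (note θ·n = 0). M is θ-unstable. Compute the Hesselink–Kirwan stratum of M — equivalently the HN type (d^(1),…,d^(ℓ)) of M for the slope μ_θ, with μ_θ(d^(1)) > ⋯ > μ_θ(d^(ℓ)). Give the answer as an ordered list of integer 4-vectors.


Interval decomposition of M: I[1,4], I[4,4]^2.
HN type (ℓ=2): μ^(1)=1; μ^(2)=-1

((0, 0, 0, 3); (1, 1, 1, 0))


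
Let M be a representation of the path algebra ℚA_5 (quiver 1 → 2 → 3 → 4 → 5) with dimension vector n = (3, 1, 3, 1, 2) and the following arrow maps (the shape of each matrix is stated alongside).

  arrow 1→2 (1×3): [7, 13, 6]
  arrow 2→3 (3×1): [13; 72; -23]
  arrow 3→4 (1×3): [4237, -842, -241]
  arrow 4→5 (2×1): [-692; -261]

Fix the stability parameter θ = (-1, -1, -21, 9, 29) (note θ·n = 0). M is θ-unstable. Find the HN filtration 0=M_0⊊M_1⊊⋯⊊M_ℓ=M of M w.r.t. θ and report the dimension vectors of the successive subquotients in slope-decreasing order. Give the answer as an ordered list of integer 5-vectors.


Via rank(M_{q-1}∘⋯∘M_p): M ≅ I[1,1]^2, I[1,3], I[3,3], I[3,5], I[5,5].
μ_θ-semistable layers: μ^(1)=29; μ^(2)=9; μ^(3)=-1; μ^(4)=-23/3; μ^(5)=-21

((0, 0, 0, 0, 2); (0, 0, 0, 1, 0); (2, 0, 0, 0, 0); (1, 1, 1, 0, 0); (0, 0, 2, 0, 0))


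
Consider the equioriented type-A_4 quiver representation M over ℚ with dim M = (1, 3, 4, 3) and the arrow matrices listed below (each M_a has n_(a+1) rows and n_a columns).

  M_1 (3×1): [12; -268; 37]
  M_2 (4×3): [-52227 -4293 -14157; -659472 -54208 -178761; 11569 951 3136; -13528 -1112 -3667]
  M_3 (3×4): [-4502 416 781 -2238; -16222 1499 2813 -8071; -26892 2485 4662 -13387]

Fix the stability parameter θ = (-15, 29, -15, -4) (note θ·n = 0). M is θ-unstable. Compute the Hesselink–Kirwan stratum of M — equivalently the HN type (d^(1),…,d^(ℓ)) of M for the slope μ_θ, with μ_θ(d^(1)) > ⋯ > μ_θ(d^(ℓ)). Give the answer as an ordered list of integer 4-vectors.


Barcode: M ≅ I[1,3], I[2,2], I[2,4], I[3,3], I[3,4], I[4,4]. HN layers by μ_θ (5 steps, strictly decreasing):
  μ^(1)=29; μ^(2)=7; μ^(3)=10/3; μ^(4)=-4; μ^(5)=-15

((0, 1, 0, 0); (0, 1, 1, 0); (0, 1, 1, 1); (0, 0, 0, 2); (1, 0, 2, 0))


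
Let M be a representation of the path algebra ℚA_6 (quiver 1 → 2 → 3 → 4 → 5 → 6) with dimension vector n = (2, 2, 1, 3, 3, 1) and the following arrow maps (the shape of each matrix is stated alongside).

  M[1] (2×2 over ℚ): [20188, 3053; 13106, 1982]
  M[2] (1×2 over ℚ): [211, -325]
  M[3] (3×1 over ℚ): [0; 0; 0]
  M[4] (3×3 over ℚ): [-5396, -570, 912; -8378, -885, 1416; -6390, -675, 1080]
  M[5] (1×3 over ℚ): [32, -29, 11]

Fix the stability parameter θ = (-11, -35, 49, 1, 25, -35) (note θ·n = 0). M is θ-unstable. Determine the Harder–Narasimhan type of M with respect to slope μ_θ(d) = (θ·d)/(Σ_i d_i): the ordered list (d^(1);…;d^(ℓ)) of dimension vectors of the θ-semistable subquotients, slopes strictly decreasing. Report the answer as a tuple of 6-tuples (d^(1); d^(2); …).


Interval decomposition of M: I[1,2], I[1,3], I[4,4]^2, I[4,5], I[5,5], I[5,6].
HN type (ℓ=5): μ^(1)=49; μ^(2)=25; μ^(3)=1; μ^(4)=-5; μ^(5)=-23

((0, 0, 1, 0, 0, 0); (0, 0, 0, 0, 2, 0); (0, 0, 0, 3, 0, 0); (0, 0, 0, 0, 1, 1); (2, 2, 0, 0, 0, 0))


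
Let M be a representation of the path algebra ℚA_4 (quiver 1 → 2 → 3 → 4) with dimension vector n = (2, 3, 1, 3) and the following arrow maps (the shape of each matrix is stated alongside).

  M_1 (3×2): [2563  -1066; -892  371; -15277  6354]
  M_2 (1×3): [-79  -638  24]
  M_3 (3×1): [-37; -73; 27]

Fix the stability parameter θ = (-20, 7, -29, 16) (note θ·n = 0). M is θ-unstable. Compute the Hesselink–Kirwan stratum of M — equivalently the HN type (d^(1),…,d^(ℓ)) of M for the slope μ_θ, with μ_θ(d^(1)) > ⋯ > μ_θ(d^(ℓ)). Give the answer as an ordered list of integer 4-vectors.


Interval decomposition of M: I[1,2], I[1,4], I[2,2], I[4,4]^2.
HN type (ℓ=4): μ^(1)=16; μ^(2)=7; μ^(3)=-11; μ^(4)=-20

((0, 0, 0, 3); (0, 2, 0, 0); (0, 1, 1, 0); (2, 0, 0, 0))


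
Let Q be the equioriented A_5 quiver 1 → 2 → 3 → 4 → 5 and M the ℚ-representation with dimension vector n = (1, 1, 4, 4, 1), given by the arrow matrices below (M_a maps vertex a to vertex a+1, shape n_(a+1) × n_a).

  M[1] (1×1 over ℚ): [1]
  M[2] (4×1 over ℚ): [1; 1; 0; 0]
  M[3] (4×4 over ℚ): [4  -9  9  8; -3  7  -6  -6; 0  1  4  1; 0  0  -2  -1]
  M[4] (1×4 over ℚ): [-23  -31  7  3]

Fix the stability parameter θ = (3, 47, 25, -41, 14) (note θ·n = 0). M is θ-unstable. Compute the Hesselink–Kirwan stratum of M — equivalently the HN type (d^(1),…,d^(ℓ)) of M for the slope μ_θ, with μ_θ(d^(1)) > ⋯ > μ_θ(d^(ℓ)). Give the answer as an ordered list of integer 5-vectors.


Barcode: M ≅ I[1,5], I[3,4]^3. HN layers by μ_θ (4 steps, strictly decreasing):
  μ^(1)=14; μ^(2)=31/3; μ^(3)=3; μ^(4)=-8

((0, 0, 0, 0, 1); (0, 1, 1, 1, 0); (1, 0, 0, 0, 0); (0, 0, 3, 3, 0))


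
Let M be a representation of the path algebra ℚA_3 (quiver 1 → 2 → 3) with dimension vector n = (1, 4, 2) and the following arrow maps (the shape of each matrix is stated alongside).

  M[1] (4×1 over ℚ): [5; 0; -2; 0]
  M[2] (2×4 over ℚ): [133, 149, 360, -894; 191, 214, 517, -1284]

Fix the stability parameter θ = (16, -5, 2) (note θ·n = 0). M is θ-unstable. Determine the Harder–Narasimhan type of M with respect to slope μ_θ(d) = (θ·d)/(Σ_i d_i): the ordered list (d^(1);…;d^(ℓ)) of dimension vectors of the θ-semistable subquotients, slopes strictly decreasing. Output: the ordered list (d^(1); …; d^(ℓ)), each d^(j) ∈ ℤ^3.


Barcode: M ≅ I[1,3], I[2,2]^2, I[2,3]. HN layers by μ_θ (3 steps, strictly decreasing):
  μ^(1)=13/3; μ^(2)=2; μ^(3)=-5

((1, 1, 1); (0, 0, 1); (0, 3, 0))


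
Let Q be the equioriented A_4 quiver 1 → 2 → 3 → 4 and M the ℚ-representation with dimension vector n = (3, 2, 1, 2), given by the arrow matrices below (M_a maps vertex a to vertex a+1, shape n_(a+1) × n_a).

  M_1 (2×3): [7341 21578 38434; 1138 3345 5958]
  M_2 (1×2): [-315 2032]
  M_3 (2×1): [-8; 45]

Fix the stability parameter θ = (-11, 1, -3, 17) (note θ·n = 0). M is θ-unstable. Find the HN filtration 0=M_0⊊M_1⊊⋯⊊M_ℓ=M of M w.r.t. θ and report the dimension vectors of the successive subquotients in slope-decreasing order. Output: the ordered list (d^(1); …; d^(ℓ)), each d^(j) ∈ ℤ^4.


Interval decomposition of M: I[1,1], I[1,2], I[1,4], I[4,4].
HN type (ℓ=4): μ^(1)=17; μ^(2)=1; μ^(3)=-1; μ^(4)=-11

((0, 0, 0, 2); (0, 1, 0, 0); (0, 1, 1, 0); (3, 0, 0, 0))


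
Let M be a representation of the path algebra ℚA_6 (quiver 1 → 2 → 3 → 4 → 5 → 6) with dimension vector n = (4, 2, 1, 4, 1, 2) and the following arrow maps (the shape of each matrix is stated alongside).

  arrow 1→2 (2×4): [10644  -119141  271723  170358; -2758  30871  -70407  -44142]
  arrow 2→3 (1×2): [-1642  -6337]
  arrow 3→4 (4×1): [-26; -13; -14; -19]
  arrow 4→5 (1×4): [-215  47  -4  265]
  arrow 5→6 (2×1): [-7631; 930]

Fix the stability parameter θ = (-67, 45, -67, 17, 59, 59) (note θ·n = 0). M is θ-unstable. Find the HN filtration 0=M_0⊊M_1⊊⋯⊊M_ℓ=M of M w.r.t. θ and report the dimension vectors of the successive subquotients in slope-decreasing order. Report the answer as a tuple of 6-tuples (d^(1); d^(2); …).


Via rank(M_{q-1}∘⋯∘M_p): M ≅ I[1,1]^2, I[1,2], I[1,4], I[4,4]^2, I[4,6], I[6,6].
μ_θ-semistable layers: μ^(1)=59; μ^(2)=45; μ^(3)=17; μ^(4)=-11; μ^(5)=-67

((0, 0, 0, 0, 1, 2); (0, 1, 0, 0, 0, 0); (0, 0, 0, 4, 0, 0); (0, 1, 1, 0, 0, 0); (4, 0, 0, 0, 0, 0))


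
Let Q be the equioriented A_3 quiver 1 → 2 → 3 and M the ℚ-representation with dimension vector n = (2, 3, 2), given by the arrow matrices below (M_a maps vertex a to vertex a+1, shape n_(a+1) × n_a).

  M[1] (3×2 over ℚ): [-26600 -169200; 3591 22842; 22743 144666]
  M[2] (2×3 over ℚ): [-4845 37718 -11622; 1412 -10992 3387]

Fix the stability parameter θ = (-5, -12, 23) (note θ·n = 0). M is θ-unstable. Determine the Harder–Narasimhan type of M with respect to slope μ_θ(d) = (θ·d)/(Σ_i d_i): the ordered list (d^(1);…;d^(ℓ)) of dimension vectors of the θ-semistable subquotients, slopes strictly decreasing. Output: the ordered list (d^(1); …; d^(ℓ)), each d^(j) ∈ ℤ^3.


Via rank(M_{q-1}∘⋯∘M_p): M ≅ I[1,1], I[1,3], I[2,2], I[2,3].
μ_θ-semistable layers: μ^(1)=23; μ^(2)=-5; μ^(3)=-17/2; μ^(4)=-12

((0, 0, 2); (1, 0, 0); (1, 1, 0); (0, 2, 0))


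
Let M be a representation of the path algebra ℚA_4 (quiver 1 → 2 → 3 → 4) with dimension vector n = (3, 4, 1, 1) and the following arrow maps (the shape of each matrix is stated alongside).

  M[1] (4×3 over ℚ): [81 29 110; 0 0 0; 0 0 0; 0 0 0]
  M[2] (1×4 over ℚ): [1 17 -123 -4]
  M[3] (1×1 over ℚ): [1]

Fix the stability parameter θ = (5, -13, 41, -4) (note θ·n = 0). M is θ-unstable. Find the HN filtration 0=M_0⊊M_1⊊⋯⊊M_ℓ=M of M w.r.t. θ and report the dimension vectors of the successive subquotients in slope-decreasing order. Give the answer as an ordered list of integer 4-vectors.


Interval decomposition of M: I[1,1]^2, I[1,4], I[2,2]^3.
HN type (ℓ=4): μ^(1)=37/2; μ^(2)=5; μ^(3)=-4; μ^(4)=-13

((0, 0, 1, 1); (2, 0, 0, 0); (1, 1, 0, 0); (0, 3, 0, 0))
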